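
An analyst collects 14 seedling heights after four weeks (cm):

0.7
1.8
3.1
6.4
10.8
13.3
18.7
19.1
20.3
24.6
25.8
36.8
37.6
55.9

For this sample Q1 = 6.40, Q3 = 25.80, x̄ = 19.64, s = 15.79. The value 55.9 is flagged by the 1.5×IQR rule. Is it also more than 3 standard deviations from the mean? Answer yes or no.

no

z = (55.9 − 19.64) / 15.79 = 2.30.
|z| = 2.30 ≤ 3.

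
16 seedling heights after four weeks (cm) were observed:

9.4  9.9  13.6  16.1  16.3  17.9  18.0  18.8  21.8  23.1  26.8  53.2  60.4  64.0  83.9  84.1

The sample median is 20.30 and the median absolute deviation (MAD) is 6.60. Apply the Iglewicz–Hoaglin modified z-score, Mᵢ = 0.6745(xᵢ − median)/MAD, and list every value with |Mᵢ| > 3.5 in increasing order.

|Mᵢ| > 3.5 ⇔ |xᵢ − 20.30| > 3.5·6.60/0.6745 = 34.25.
So outliers lie outside [-13.95, 54.55].
60.4: M = 4.10 → outlier.
64.0: M = 4.47 → outlier.
83.9: M = 6.50 → outlier.
84.1: M = 6.52 → outlier.

60.4, 64.0, 83.9, 84.1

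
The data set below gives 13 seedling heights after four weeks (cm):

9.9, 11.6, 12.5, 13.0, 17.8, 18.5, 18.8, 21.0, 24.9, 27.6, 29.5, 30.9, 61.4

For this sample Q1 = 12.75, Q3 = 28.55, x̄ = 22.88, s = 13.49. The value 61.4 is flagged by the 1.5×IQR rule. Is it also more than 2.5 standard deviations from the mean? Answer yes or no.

z = (61.4 − 22.88) / 13.49 = 2.86.
|z| = 2.86 > 2.5.

yes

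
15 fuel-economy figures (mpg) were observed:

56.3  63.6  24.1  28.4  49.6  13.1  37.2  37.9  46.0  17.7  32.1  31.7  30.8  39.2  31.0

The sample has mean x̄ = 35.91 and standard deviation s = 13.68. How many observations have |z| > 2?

1

Cutoffs: x̄ ± 2s = [8.55, 63.27].
Outside the cutoffs: 63.6.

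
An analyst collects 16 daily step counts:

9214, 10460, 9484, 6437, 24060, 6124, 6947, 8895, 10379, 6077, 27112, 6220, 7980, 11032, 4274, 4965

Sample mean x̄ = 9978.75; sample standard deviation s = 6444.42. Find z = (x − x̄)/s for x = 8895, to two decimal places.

z = (8895 − 9978.75) / 6444.42 = -0.17.

-0.17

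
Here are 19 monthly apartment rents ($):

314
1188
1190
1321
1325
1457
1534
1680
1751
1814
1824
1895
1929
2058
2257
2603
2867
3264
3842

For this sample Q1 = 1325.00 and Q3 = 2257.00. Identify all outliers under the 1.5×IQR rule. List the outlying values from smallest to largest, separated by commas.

IQR = Q3 − Q1 = 2257.00 − 1325.00 = 932.00.
Lower fence = Q1 − 1.5·IQR = 1325.00 − 1398.00 = -73.00.
Upper fence = Q3 + 1.5·IQR = 2257.00 + 1398.00 = 3655.00.
3842 > 3655.00 → outlier.
All remaining values lie within [-73.00, 3655.00].

3842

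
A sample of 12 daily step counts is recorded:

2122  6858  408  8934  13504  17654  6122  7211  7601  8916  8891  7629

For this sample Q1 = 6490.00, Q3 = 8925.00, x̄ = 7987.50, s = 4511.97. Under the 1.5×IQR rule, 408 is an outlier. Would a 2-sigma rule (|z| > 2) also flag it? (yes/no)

z = (408 − 7987.50) / 4511.97 = -1.68.
|z| = 1.68 ≤ 2.

no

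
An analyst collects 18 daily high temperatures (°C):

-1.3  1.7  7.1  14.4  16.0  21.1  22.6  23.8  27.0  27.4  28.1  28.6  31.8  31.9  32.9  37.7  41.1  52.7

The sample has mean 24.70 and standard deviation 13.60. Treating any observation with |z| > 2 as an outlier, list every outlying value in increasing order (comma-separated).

52.7

Cutoffs at x̄ ± 2s: 24.70 ± 2·13.60 = [-2.50, 51.90].
52.7: z = 2.06, |z| > 2 → outlier.
Every other value lies within [-2.50, 51.90].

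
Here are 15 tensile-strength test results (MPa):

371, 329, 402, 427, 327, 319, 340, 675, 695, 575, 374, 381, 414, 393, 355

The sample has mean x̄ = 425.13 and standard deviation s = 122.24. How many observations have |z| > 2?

Cutoffs: x̄ ± 2s = [180.65, 669.61].
Outside the cutoffs: 675, 695.

2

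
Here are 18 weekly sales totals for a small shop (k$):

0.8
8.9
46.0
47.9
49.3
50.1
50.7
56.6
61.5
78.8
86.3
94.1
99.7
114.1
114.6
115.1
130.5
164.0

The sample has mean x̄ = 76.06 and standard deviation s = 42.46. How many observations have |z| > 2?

1

Cutoffs: x̄ ± 2s = [-8.86, 160.98].
Outside the cutoffs: 164.0.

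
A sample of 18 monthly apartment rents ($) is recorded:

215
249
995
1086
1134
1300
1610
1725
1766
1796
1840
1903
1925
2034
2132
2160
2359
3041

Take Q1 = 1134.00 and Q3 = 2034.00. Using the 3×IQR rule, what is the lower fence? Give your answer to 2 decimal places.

-1566.00

IQR = Q3 − Q1 = 2034.00 − 1134.00 = 900.00.
Lower fence = Q1 − 3·IQR = 1134.00 − 2700.00 = -1566.00.
Upper fence = Q3 + 3·IQR = 2034.00 + 2700.00 = 4734.00.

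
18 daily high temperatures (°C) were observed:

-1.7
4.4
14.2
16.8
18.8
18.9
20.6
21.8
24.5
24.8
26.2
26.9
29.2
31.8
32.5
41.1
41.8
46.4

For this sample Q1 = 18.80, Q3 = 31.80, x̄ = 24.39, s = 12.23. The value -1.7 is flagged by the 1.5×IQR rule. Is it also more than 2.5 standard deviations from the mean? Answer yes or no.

no

z = (-1.7 − 24.39) / 12.23 = -2.13.
|z| = 2.13 ≤ 2.5.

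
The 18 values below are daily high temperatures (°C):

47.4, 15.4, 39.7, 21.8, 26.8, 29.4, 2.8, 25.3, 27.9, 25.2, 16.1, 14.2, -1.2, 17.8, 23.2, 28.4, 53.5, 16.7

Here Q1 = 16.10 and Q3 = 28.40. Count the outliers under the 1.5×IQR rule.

IQR = 12.30; fences at 16.10 − 18.45 = -2.35 and 28.40 + 18.45 = 46.85.
Outside the cutoffs: 47.4, 53.5.

2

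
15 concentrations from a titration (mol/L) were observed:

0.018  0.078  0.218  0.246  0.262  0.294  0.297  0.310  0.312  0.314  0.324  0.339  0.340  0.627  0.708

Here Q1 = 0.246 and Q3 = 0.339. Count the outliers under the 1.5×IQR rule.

IQR = 0.093; fences at 0.246 − 0.1395 = 0.1065 and 0.339 + 0.1395 = 0.4785.
Outside the cutoffs: 0.018, 0.078, 0.627, 0.708.

4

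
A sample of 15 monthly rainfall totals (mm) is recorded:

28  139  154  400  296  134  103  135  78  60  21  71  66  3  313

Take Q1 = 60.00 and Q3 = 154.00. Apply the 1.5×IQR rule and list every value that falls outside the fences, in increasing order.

296, 313, 400

IQR = Q3 − Q1 = 154.00 − 60.00 = 94.00.
Lower fence = Q1 − 1.5·IQR = 60.00 − 141.00 = -81.00.
Upper fence = Q3 + 1.5·IQR = 154.00 + 141.00 = 295.00.
296 > 295.00 → outlier.
313 > 295.00 → outlier.
400 > 295.00 → outlier.
All remaining values lie within [-81.00, 295.00].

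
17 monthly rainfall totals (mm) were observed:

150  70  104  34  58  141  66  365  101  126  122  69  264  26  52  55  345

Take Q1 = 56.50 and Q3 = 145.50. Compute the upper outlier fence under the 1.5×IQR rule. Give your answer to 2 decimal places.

IQR = Q3 − Q1 = 145.50 − 56.50 = 89.00.
Lower fence = Q1 − 1.5·IQR = 56.50 − 133.50 = -77.00.
Upper fence = Q3 + 1.5·IQR = 145.50 + 133.50 = 279.00.

279.00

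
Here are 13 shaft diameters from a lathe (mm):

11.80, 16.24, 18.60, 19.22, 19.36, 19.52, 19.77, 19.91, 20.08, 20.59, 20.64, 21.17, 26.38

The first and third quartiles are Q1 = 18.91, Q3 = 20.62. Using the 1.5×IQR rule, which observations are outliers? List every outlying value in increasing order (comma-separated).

11.80, 16.24, 26.38

IQR = Q3 − Q1 = 20.62 − 18.91 = 1.71.
Lower fence = Q1 − 1.5·IQR = 18.91 − 2.565 = 16.345.
Upper fence = Q3 + 1.5·IQR = 20.62 + 2.565 = 23.185.
11.80 < 16.345 → outlier.
16.24 < 16.345 → outlier.
26.38 > 23.185 → outlier.
All remaining values lie within [16.345, 23.185].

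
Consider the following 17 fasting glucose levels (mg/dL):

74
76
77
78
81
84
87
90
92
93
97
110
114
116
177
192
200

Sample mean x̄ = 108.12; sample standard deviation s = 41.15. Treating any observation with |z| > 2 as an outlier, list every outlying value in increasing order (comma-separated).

192, 200

Cutoffs at x̄ ± 2s: 108.12 ± 2·41.15 = [25.82, 190.42].
192: z = 2.04, |z| > 2 → outlier.
200: z = 2.23, |z| > 2 → outlier.
Every other value lies within [25.82, 190.42].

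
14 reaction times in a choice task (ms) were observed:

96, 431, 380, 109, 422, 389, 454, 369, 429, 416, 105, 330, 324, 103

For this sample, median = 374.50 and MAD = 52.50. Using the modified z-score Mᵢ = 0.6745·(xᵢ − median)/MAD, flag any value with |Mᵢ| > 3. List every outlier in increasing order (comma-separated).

96, 103, 105, 109

|Mᵢ| > 3 ⇔ |xᵢ − 374.50| > 3·52.50/0.6745 = 233.51.
So outliers lie outside [140.99, 608.01].
96: M = -3.58 → outlier.
103: M = -3.49 → outlier.
105: M = -3.46 → outlier.
109: M = -3.41 → outlier.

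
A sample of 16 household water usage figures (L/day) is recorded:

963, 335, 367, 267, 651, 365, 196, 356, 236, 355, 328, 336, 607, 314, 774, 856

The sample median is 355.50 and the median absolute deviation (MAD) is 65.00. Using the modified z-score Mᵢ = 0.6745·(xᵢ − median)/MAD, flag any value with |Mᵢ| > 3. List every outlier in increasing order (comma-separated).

|Mᵢ| > 3 ⇔ |xᵢ − 355.50| > 3·65.00/0.6745 = 289.10.
So outliers lie outside [66.40, 644.60].
651: M = 3.07 → outlier.
774: M = 4.34 → outlier.
856: M = 5.19 → outlier.
963: M = 6.30 → outlier.

651, 774, 856, 963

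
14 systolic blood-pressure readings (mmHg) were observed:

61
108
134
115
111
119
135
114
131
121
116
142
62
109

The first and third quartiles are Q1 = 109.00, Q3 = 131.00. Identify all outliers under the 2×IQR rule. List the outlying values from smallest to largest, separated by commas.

IQR = Q3 − Q1 = 131.00 − 109.00 = 22.00.
Lower fence = Q1 − 2·IQR = 109.00 − 44.00 = 65.00.
Upper fence = Q3 + 2·IQR = 131.00 + 44.00 = 175.00.
61 < 65.00 → outlier.
62 < 65.00 → outlier.
All remaining values lie within [65.00, 175.00].

61, 62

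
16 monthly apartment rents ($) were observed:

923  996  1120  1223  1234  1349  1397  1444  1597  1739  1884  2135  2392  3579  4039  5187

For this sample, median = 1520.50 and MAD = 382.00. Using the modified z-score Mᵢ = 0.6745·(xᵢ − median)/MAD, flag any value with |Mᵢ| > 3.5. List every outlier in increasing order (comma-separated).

3579, 4039, 5187

|Mᵢ| > 3.5 ⇔ |xᵢ − 1520.50| > 3.5·382.00/0.6745 = 1982.21.
So outliers lie outside [-461.71, 3502.71].
3579: M = 3.63 → outlier.
4039: M = 4.45 → outlier.
5187: M = 6.47 → outlier.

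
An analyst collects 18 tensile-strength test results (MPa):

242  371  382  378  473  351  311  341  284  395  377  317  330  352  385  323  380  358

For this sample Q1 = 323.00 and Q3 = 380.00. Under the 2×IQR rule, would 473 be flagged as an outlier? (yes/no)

no

IQR = Q3 − Q1 = 380.00 − 323.00 = 57.00.
Lower fence = Q1 − 2·IQR = 323.00 − 114.00 = 209.00.
Upper fence = Q3 + 2·IQR = 380.00 + 114.00 = 494.00.
473 lies within [209.00, 494.00].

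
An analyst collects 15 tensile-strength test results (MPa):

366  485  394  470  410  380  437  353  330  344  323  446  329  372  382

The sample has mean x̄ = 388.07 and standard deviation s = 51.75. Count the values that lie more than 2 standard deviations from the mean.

Cutoffs: x̄ ± 2s = [284.57, 491.57].
Every value lies within the cutoffs.

0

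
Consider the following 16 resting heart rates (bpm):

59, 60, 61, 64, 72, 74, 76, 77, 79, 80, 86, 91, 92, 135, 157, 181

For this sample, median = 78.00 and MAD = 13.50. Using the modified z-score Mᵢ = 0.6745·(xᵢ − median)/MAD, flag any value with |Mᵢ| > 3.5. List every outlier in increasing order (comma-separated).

157, 181

|Mᵢ| > 3.5 ⇔ |xᵢ − 78.00| > 3.5·13.50/0.6745 = 70.05.
So outliers lie outside [7.95, 148.05].
157: M = 3.95 → outlier.
181: M = 5.15 → outlier.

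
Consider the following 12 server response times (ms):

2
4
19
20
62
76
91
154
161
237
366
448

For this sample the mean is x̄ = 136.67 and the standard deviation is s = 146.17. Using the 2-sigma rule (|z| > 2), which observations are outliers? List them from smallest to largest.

448

Cutoffs at x̄ ± 2s: 136.67 ± 2·146.17 = [-155.67, 429.01].
448: z = 2.13, |z| > 2 → outlier.
Every other value lies within [-155.67, 429.01].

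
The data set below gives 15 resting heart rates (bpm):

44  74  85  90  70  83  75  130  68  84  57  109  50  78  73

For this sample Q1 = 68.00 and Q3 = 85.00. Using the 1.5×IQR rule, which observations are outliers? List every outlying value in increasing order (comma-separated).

IQR = Q3 − Q1 = 85.00 − 68.00 = 17.00.
Lower fence = Q1 − 1.5·IQR = 68.00 − 25.50 = 42.50.
Upper fence = Q3 + 1.5·IQR = 85.00 + 25.50 = 110.50.
130 > 110.50 → outlier.
All remaining values lie within [42.50, 110.50].

130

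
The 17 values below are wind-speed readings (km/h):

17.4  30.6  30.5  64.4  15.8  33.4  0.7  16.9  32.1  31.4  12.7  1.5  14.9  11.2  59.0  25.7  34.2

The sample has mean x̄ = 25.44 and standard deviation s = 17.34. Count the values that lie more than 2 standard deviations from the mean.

1

Cutoffs: x̄ ± 2s = [-9.24, 60.12].
Outside the cutoffs: 64.4.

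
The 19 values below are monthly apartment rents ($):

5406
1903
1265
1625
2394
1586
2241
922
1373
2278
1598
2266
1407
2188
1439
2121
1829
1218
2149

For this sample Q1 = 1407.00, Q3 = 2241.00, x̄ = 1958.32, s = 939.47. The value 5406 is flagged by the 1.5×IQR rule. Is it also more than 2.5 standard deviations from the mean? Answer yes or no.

z = (5406 − 1958.32) / 939.47 = 3.67.
|z| = 3.67 > 2.5.

yes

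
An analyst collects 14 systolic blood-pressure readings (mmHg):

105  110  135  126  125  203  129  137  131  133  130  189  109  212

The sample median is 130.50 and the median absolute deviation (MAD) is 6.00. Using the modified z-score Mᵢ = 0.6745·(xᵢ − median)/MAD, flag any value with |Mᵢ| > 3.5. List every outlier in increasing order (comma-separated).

189, 203, 212

|Mᵢ| > 3.5 ⇔ |xᵢ − 130.50| > 3.5·6.00/0.6745 = 31.13.
So outliers lie outside [99.37, 161.63].
189: M = 6.58 → outlier.
203: M = 8.15 → outlier.
212: M = 9.16 → outlier.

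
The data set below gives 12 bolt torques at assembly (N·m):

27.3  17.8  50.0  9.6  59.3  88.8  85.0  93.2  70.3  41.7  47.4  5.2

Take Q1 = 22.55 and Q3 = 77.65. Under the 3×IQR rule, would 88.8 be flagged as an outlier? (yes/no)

IQR = Q3 − Q1 = 77.65 − 22.55 = 55.10.
Lower fence = Q1 − 3·IQR = 22.55 − 165.30 = -142.75.
Upper fence = Q3 + 3·IQR = 77.65 + 165.30 = 242.95.
88.8 lies within [-142.75, 242.95].

no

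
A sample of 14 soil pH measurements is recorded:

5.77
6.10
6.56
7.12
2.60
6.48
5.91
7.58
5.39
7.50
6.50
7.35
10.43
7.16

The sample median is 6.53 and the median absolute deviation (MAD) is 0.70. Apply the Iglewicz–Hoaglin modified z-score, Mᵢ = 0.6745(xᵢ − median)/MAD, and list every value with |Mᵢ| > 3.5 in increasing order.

|Mᵢ| > 3.5 ⇔ |xᵢ − 6.53| > 3.5·0.70/0.6745 = 3.63.
So outliers lie outside [2.90, 10.16].
2.60: M = -3.79 → outlier.
10.43: M = 3.76 → outlier.

2.60, 10.43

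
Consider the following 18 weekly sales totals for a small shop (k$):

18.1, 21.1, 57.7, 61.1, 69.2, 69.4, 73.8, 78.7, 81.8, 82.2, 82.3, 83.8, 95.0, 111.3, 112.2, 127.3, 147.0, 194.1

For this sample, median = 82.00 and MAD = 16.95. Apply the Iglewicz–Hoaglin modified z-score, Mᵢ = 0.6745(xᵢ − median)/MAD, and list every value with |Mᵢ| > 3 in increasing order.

194.1

|Mᵢ| > 3 ⇔ |xᵢ − 82.00| > 3·16.95/0.6745 = 75.39.
So outliers lie outside [6.61, 157.39].
194.1: M = 4.46 → outlier.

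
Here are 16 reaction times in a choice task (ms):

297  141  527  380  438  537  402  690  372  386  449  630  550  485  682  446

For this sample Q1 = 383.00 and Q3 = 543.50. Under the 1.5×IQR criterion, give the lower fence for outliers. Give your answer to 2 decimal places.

IQR = Q3 − Q1 = 543.50 − 383.00 = 160.50.
Lower fence = Q1 − 1.5·IQR = 383.00 − 240.75 = 142.25.
Upper fence = Q3 + 1.5·IQR = 543.50 + 240.75 = 784.25.

142.25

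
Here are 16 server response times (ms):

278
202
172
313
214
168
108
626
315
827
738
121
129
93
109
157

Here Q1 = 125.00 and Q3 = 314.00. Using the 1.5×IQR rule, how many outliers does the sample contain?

3

IQR = 189.00; fences at 125.00 − 283.50 = -158.50 and 314.00 + 283.50 = 597.50.
Outside the cutoffs: 626, 738, 827.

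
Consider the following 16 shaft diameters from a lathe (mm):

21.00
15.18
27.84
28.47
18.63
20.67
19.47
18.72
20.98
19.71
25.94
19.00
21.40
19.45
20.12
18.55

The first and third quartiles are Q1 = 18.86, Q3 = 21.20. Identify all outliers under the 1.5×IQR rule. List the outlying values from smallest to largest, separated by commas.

15.18, 25.94, 27.84, 28.47

IQR = Q3 − Q1 = 21.20 − 18.86 = 2.34.
Lower fence = Q1 − 1.5·IQR = 18.86 − 3.51 = 15.35.
Upper fence = Q3 + 1.5·IQR = 21.20 + 3.51 = 24.71.
15.18 < 15.35 → outlier.
25.94 > 24.71 → outlier.
27.84 > 24.71 → outlier.
28.47 > 24.71 → outlier.
All remaining values lie within [15.35, 24.71].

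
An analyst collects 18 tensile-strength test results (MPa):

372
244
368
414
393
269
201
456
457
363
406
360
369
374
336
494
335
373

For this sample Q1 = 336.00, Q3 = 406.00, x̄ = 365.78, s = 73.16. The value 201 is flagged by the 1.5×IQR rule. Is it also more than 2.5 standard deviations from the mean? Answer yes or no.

no

z = (201 − 365.78) / 73.16 = -2.25.
|z| = 2.25 ≤ 2.5.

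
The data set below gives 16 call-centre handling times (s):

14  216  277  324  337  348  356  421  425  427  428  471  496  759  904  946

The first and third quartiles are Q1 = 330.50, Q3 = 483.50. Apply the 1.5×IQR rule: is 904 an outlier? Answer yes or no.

yes

IQR = Q3 − Q1 = 483.50 − 330.50 = 153.00.
Lower fence = Q1 − 1.5·IQR = 330.50 − 229.50 = 101.00.
Upper fence = Q3 + 1.5·IQR = 483.50 + 229.50 = 713.00.
904 lies above the upper fence.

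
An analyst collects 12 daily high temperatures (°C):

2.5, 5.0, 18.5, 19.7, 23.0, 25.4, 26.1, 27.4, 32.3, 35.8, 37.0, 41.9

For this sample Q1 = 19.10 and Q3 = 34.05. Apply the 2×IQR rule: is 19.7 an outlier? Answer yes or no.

IQR = Q3 − Q1 = 34.05 − 19.10 = 14.95.
Lower fence = Q1 − 2·IQR = 19.10 − 29.90 = -10.80.
Upper fence = Q3 + 2·IQR = 34.05 + 29.90 = 63.95.
19.7 lies within [-10.80, 63.95].

no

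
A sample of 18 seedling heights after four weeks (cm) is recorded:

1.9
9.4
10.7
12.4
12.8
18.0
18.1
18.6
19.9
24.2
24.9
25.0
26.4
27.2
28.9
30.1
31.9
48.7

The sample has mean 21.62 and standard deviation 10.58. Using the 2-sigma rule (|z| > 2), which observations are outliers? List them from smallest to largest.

Cutoffs at x̄ ± 2s: 21.62 ± 2·10.58 = [0.46, 42.78].
48.7: z = 2.56, |z| > 2 → outlier.
Every other value lies within [0.46, 42.78].

48.7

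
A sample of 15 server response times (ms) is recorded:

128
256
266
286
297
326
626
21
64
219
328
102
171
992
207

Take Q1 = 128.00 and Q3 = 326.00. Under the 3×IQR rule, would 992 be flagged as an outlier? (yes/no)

yes

IQR = Q3 − Q1 = 326.00 − 128.00 = 198.00.
Lower fence = Q1 − 3·IQR = 128.00 − 594.00 = -466.00.
Upper fence = Q3 + 3·IQR = 326.00 + 594.00 = 920.00.
992 lies above the upper fence.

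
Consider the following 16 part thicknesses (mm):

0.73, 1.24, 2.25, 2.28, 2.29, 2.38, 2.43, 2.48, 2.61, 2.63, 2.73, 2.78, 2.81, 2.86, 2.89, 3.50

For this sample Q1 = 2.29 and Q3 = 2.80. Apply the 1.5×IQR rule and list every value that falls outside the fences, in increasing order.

IQR = Q3 − Q1 = 2.80 − 2.29 = 0.51.
Lower fence = Q1 − 1.5·IQR = 2.29 − 0.765 = 1.525.
Upper fence = Q3 + 1.5·IQR = 2.80 + 0.765 = 3.565.
0.73 < 1.525 → outlier.
1.24 < 1.525 → outlier.
All remaining values lie within [1.525, 3.565].

0.73, 1.24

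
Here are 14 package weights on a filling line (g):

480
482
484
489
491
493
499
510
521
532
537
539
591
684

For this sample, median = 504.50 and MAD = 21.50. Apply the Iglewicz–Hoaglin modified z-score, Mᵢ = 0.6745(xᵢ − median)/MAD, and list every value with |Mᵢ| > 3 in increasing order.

|Mᵢ| > 3 ⇔ |xᵢ − 504.50| > 3·21.50/0.6745 = 95.63.
So outliers lie outside [408.87, 600.13].
684: M = 5.63 → outlier.

684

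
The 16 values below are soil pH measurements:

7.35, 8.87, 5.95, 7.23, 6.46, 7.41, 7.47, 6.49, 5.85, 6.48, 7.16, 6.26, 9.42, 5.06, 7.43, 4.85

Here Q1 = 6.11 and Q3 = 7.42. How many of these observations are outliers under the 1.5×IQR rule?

1

IQR = 1.31; fences at 6.11 − 1.965 = 4.145 and 7.42 + 1.965 = 9.385.
Outside the cutoffs: 9.42.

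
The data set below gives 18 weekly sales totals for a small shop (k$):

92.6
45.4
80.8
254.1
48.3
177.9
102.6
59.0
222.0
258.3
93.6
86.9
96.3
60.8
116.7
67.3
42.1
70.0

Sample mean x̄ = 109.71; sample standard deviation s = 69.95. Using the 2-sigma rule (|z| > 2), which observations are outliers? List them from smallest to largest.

254.1, 258.3

Cutoffs at x̄ ± 2s: 109.71 ± 2·69.95 = [-30.19, 249.61].
254.1: z = 2.06, |z| > 2 → outlier.
258.3: z = 2.12, |z| > 2 → outlier.
Every other value lies within [-30.19, 249.61].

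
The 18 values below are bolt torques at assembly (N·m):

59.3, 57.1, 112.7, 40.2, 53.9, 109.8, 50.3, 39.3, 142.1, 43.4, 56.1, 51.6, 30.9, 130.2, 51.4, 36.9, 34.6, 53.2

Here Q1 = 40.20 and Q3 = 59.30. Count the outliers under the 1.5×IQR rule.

IQR = 19.10; fences at 40.20 − 28.65 = 11.55 and 59.30 + 28.65 = 87.95.
Outside the cutoffs: 109.8, 112.7, 130.2, 142.1.

4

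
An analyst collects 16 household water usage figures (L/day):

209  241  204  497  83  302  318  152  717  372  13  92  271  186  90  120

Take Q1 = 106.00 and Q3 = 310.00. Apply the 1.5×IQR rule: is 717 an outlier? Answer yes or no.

IQR = Q3 − Q1 = 310.00 − 106.00 = 204.00.
Lower fence = Q1 − 1.5·IQR = 106.00 − 306.00 = -200.00.
Upper fence = Q3 + 1.5·IQR = 310.00 + 306.00 = 616.00.
717 lies above the upper fence.

yes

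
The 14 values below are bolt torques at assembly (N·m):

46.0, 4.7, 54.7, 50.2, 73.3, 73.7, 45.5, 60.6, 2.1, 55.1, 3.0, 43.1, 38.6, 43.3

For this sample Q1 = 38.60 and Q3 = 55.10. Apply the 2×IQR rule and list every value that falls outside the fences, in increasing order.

2.1, 3.0, 4.7

IQR = Q3 − Q1 = 55.10 − 38.60 = 16.50.
Lower fence = Q1 − 2·IQR = 38.60 − 33.00 = 5.60.
Upper fence = Q3 + 2·IQR = 55.10 + 33.00 = 88.10.
2.1 < 5.60 → outlier.
3.0 < 5.60 → outlier.
4.7 < 5.60 → outlier.
All remaining values lie within [5.60, 88.10].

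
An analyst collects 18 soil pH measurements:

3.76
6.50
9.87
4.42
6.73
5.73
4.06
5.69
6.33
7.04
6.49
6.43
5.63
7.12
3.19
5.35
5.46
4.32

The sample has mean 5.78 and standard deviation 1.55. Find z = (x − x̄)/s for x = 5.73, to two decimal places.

z = (5.73 − 5.78) / 1.55 = -0.03.

-0.03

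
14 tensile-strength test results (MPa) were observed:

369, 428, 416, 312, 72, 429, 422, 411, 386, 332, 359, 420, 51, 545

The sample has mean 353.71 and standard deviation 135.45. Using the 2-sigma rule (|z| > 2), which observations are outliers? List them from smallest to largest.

51, 72

Cutoffs at x̄ ± 2s: 353.71 ± 2·135.45 = [82.81, 624.61].
51: z = -2.23, |z| > 2 → outlier.
72: z = -2.08, |z| > 2 → outlier.
Every other value lies within [82.81, 624.61].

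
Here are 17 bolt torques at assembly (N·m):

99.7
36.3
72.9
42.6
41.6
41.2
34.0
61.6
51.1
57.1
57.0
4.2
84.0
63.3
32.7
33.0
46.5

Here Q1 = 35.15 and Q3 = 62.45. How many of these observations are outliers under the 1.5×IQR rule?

IQR = 27.30; fences at 35.15 − 40.95 = -5.80 and 62.45 + 40.95 = 103.40.
Every value lies within the cutoffs.

0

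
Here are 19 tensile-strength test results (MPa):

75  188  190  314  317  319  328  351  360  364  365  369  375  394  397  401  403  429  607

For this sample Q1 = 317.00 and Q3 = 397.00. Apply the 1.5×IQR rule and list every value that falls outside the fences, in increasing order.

IQR = Q3 − Q1 = 397.00 − 317.00 = 80.00.
Lower fence = Q1 − 1.5·IQR = 317.00 − 120.00 = 197.00.
Upper fence = Q3 + 1.5·IQR = 397.00 + 120.00 = 517.00.
75 < 197.00 → outlier.
188 < 197.00 → outlier.
190 < 197.00 → outlier.
607 > 517.00 → outlier.
All remaining values lie within [197.00, 517.00].

75, 188, 190, 607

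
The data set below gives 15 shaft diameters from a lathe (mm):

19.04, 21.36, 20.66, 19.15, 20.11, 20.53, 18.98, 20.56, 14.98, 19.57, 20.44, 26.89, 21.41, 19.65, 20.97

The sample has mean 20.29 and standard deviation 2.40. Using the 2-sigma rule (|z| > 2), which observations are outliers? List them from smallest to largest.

Cutoffs at x̄ ± 2s: 20.29 ± 2·2.40 = [15.49, 25.09].
14.98: z = -2.21, |z| > 2 → outlier.
26.89: z = 2.75, |z| > 2 → outlier.
Every other value lies within [15.49, 25.09].

14.98, 26.89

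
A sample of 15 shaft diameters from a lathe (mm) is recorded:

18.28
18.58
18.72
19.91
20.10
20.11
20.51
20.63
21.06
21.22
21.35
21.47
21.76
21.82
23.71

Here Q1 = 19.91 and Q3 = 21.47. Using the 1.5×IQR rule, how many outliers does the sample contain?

0

IQR = 1.56; fences at 19.91 − 2.34 = 17.57 and 21.47 + 2.34 = 23.81.
Every value lies within the cutoffs.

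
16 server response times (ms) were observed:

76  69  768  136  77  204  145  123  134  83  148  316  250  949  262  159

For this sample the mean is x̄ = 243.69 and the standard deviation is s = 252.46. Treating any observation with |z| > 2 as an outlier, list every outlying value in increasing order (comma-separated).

Cutoffs at x̄ ± 2s: 243.69 ± 2·252.46 = [-261.23, 748.61].
768: z = 2.08, |z| > 2 → outlier.
949: z = 2.79, |z| > 2 → outlier.
Every other value lies within [-261.23, 748.61].

768, 949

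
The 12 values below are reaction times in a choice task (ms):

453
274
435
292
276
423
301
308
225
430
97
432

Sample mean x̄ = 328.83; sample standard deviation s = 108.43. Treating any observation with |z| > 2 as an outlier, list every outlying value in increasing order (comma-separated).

Cutoffs at x̄ ± 2s: 328.83 ± 2·108.43 = [111.97, 545.69].
97: z = -2.14, |z| > 2 → outlier.
Every other value lies within [111.97, 545.69].

97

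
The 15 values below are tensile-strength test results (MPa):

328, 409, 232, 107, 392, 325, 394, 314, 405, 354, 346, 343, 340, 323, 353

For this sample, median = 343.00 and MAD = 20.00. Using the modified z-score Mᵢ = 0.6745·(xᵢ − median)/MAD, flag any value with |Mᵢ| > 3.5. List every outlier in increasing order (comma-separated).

107, 232

|Mᵢ| > 3.5 ⇔ |xᵢ − 343.00| > 3.5·20.00/0.6745 = 103.78.
So outliers lie outside [239.22, 446.78].
107: M = -7.96 → outlier.
232: M = -3.74 → outlier.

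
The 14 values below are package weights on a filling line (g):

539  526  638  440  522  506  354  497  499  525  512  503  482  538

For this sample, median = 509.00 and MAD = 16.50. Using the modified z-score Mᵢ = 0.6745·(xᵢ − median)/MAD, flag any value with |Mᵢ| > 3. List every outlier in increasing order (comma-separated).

354, 638

|Mᵢ| > 3 ⇔ |xᵢ − 509.00| > 3·16.50/0.6745 = 73.39.
So outliers lie outside [435.61, 582.39].
354: M = -6.34 → outlier.
638: M = 5.27 → outlier.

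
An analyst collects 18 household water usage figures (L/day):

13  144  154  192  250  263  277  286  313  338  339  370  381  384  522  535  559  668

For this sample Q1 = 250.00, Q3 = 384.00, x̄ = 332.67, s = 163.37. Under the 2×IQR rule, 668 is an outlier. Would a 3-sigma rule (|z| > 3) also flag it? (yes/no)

no

z = (668 − 332.67) / 163.37 = 2.05.
|z| = 2.05 ≤ 3.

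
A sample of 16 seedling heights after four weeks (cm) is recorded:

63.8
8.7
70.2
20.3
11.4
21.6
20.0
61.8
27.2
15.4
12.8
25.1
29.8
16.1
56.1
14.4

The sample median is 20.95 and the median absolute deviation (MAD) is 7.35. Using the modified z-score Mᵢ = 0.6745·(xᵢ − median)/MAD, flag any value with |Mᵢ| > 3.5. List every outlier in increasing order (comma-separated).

|Mᵢ| > 3.5 ⇔ |xᵢ − 20.95| > 3.5·7.35/0.6745 = 38.14.
So outliers lie outside [-17.19, 59.09].
61.8: M = 3.75 → outlier.
63.8: M = 3.93 → outlier.
70.2: M = 4.52 → outlier.

61.8, 63.8, 70.2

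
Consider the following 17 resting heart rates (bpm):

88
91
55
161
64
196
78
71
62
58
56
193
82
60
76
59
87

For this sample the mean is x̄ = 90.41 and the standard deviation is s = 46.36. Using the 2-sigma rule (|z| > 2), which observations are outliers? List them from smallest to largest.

193, 196

Cutoffs at x̄ ± 2s: 90.41 ± 2·46.36 = [-2.31, 183.13].
193: z = 2.21, |z| > 2 → outlier.
196: z = 2.28, |z| > 2 → outlier.
Every other value lies within [-2.31, 183.13].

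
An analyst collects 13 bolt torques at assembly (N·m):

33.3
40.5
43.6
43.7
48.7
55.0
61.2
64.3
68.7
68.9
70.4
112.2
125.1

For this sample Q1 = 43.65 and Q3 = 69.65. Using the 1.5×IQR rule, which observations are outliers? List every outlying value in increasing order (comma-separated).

112.2, 125.1

IQR = Q3 − Q1 = 69.65 − 43.65 = 26.00.
Lower fence = Q1 − 1.5·IQR = 43.65 − 39.00 = 4.65.
Upper fence = Q3 + 1.5·IQR = 69.65 + 39.00 = 108.65.
112.2 > 108.65 → outlier.
125.1 > 108.65 → outlier.
All remaining values lie within [4.65, 108.65].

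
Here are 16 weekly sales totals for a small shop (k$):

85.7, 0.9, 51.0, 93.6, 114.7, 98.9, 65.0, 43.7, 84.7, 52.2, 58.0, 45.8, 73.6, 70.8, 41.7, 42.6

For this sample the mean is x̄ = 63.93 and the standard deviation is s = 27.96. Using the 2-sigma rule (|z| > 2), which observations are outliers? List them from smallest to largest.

0.9

Cutoffs at x̄ ± 2s: 63.93 ± 2·27.96 = [8.01, 119.85].
0.9: z = -2.25, |z| > 2 → outlier.
Every other value lies within [8.01, 119.85].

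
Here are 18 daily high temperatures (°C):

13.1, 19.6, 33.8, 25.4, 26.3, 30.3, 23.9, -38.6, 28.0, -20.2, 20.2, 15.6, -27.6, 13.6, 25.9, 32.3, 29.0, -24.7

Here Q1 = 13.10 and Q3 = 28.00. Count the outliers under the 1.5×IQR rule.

IQR = 14.90; fences at 13.10 − 22.35 = -9.25 and 28.00 + 22.35 = 50.35.
Outside the cutoffs: -38.6, -27.6, -24.7, -20.2.

4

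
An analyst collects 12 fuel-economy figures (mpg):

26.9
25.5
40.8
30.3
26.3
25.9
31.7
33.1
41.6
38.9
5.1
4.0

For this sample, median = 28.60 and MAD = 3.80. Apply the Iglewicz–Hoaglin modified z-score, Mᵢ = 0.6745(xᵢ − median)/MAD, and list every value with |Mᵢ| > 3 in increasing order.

|Mᵢ| > 3 ⇔ |xᵢ − 28.60| > 3·3.80/0.6745 = 16.90.
So outliers lie outside [11.70, 45.50].
4.0: M = -4.37 → outlier.
5.1: M = -4.17 → outlier.

4.0, 5.1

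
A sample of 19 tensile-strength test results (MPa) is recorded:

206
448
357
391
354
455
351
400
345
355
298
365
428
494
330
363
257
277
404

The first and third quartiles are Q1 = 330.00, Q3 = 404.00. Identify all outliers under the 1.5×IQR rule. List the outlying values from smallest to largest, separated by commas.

206

IQR = Q3 − Q1 = 404.00 − 330.00 = 74.00.
Lower fence = Q1 − 1.5·IQR = 330.00 − 111.00 = 219.00.
Upper fence = Q3 + 1.5·IQR = 404.00 + 111.00 = 515.00.
206 < 219.00 → outlier.
All remaining values lie within [219.00, 515.00].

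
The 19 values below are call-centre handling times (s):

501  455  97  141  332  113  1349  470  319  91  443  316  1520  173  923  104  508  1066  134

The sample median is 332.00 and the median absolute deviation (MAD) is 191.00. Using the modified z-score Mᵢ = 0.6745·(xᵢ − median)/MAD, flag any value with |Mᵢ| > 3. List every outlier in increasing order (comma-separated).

|Mᵢ| > 3 ⇔ |xᵢ − 332.00| > 3·191.00/0.6745 = 849.52.
So outliers lie outside [-517.52, 1181.52].
1349: M = 3.59 → outlier.
1520: M = 4.20 → outlier.

1349, 1520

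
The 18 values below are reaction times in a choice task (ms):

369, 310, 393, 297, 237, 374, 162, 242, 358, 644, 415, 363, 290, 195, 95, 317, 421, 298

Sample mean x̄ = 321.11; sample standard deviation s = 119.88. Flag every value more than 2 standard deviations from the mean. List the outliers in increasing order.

Cutoffs at x̄ ± 2s: 321.11 ± 2·119.88 = [81.35, 560.87].
644: z = 2.69, |z| > 2 → outlier.
Every other value lies within [81.35, 560.87].

644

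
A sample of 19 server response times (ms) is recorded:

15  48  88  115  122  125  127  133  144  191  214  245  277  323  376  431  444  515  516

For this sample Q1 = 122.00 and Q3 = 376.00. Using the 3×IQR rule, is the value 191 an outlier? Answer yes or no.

no

IQR = Q3 − Q1 = 376.00 − 122.00 = 254.00.
Lower fence = Q1 − 3·IQR = 122.00 − 762.00 = -640.00.
Upper fence = Q3 + 3·IQR = 376.00 + 762.00 = 1138.00.
191 lies within [-640.00, 1138.00].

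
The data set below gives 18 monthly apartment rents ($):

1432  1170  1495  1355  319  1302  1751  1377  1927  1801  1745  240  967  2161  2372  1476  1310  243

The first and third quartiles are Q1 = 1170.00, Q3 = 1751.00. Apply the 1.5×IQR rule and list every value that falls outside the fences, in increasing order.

IQR = Q3 − Q1 = 1751.00 − 1170.00 = 581.00.
Lower fence = Q1 − 1.5·IQR = 1170.00 − 871.50 = 298.50.
Upper fence = Q3 + 1.5·IQR = 1751.00 + 871.50 = 2622.50.
240 < 298.50 → outlier.
243 < 298.50 → outlier.
All remaining values lie within [298.50, 2622.50].

240, 243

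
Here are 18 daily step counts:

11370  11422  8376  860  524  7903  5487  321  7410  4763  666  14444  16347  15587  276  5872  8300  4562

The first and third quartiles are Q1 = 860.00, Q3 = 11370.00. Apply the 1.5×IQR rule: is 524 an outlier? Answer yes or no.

IQR = Q3 − Q1 = 11370.00 − 860.00 = 10510.00.
Lower fence = Q1 − 1.5·IQR = 860.00 − 15765.00 = -14905.00.
Upper fence = Q3 + 1.5·IQR = 11370.00 + 15765.00 = 27135.00.
524 lies within [-14905.00, 27135.00].

no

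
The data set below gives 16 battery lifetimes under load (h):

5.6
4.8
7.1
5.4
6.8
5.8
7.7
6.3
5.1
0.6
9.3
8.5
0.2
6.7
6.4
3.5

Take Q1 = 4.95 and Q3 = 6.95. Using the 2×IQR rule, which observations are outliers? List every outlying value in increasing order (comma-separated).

0.2, 0.6

IQR = Q3 − Q1 = 6.95 − 4.95 = 2.00.
Lower fence = Q1 − 2·IQR = 4.95 − 4.00 = 0.95.
Upper fence = Q3 + 2·IQR = 6.95 + 4.00 = 10.95.
0.2 < 0.95 → outlier.
0.6 < 0.95 → outlier.
All remaining values lie within [0.95, 10.95].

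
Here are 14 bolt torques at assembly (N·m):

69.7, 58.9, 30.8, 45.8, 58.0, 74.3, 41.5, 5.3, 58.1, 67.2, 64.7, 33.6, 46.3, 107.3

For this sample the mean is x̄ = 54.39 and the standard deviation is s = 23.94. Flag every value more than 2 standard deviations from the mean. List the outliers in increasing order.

Cutoffs at x̄ ± 2s: 54.39 ± 2·23.94 = [6.51, 102.27].
5.3: z = -2.05, |z| > 2 → outlier.
107.3: z = 2.21, |z| > 2 → outlier.
Every other value lies within [6.51, 102.27].

5.3, 107.3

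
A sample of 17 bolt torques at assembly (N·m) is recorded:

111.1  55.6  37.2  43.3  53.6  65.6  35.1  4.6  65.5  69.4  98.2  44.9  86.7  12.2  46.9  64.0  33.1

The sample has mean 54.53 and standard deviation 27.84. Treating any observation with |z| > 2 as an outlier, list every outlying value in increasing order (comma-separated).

Cutoffs at x̄ ± 2s: 54.53 ± 2·27.84 = [-1.15, 110.21].
111.1: z = 2.03, |z| > 2 → outlier.
Every other value lies within [-1.15, 110.21].

111.1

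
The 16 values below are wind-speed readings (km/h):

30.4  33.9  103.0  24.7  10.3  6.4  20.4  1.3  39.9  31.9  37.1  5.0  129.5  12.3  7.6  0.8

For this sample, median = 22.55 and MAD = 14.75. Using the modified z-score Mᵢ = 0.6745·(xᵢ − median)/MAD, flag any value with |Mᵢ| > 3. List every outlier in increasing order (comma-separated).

103.0, 129.5

|Mᵢ| > 3 ⇔ |xᵢ − 22.55| > 3·14.75/0.6745 = 65.60.
So outliers lie outside [-43.05, 88.15].
103.0: M = 3.68 → outlier.
129.5: M = 4.89 → outlier.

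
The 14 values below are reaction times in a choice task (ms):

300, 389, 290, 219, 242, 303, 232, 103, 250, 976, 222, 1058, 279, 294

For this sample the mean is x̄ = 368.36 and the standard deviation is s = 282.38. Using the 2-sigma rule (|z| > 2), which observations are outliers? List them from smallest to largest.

976, 1058

Cutoffs at x̄ ± 2s: 368.36 ± 2·282.38 = [-196.40, 933.12].
976: z = 2.15, |z| > 2 → outlier.
1058: z = 2.44, |z| > 2 → outlier.
Every other value lies within [-196.40, 933.12].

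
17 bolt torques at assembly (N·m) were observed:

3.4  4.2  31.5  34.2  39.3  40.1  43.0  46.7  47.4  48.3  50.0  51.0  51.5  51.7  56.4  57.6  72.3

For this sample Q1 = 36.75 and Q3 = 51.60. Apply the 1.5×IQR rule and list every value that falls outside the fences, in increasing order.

IQR = Q3 − Q1 = 51.60 − 36.75 = 14.85.
Lower fence = Q1 − 1.5·IQR = 36.75 − 22.275 = 14.475.
Upper fence = Q3 + 1.5·IQR = 51.60 + 22.275 = 73.875.
3.4 < 14.475 → outlier.
4.2 < 14.475 → outlier.
All remaining values lie within [14.475, 73.875].

3.4, 4.2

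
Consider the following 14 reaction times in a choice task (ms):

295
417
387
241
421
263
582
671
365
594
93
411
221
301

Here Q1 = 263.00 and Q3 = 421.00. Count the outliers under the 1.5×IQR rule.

IQR = 158.00; fences at 263.00 − 237.00 = 26.00 and 421.00 + 237.00 = 658.00.
Outside the cutoffs: 671.

1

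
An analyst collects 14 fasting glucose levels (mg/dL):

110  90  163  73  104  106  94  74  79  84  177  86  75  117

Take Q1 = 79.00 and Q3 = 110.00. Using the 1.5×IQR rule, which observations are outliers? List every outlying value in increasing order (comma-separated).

IQR = Q3 − Q1 = 110.00 − 79.00 = 31.00.
Lower fence = Q1 − 1.5·IQR = 79.00 − 46.50 = 32.50.
Upper fence = Q3 + 1.5·IQR = 110.00 + 46.50 = 156.50.
163 > 156.50 → outlier.
177 > 156.50 → outlier.
All remaining values lie within [32.50, 156.50].

163, 177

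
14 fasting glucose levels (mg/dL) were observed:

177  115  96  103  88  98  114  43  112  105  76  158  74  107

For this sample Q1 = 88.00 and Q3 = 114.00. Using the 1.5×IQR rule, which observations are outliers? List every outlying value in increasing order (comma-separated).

43, 158, 177

IQR = Q3 − Q1 = 114.00 − 88.00 = 26.00.
Lower fence = Q1 − 1.5·IQR = 88.00 − 39.00 = 49.00.
Upper fence = Q3 + 1.5·IQR = 114.00 + 39.00 = 153.00.
43 < 49.00 → outlier.
158 > 153.00 → outlier.
177 > 153.00 → outlier.
All remaining values lie within [49.00, 153.00].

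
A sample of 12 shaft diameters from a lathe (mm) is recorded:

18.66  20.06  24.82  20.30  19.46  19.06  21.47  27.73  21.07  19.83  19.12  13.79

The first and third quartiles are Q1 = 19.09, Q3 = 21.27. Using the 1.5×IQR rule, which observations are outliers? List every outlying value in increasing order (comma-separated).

IQR = Q3 − Q1 = 21.27 − 19.09 = 2.18.
Lower fence = Q1 − 1.5·IQR = 19.09 − 3.27 = 15.82.
Upper fence = Q3 + 1.5·IQR = 21.27 + 3.27 = 24.54.
13.79 < 15.82 → outlier.
24.82 > 24.54 → outlier.
27.73 > 24.54 → outlier.
All remaining values lie within [15.82, 24.54].

13.79, 24.82, 27.73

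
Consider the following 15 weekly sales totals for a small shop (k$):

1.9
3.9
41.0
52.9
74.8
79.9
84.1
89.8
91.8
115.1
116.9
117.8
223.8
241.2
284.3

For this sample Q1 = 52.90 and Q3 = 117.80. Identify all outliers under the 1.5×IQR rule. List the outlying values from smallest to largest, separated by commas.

IQR = Q3 − Q1 = 117.80 − 52.90 = 64.90.
Lower fence = Q1 − 1.5·IQR = 52.90 − 97.35 = -44.45.
Upper fence = Q3 + 1.5·IQR = 117.80 + 97.35 = 215.15.
223.8 > 215.15 → outlier.
241.2 > 215.15 → outlier.
284.3 > 215.15 → outlier.
All remaining values lie within [-44.45, 215.15].

223.8, 241.2, 284.3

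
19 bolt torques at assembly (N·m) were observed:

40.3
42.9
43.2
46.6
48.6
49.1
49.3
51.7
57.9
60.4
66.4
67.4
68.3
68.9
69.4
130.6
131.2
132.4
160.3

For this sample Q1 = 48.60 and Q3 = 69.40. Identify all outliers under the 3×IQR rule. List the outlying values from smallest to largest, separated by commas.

IQR = Q3 − Q1 = 69.40 − 48.60 = 20.80.
Lower fence = Q1 − 3·IQR = 48.60 − 62.40 = -13.80.
Upper fence = Q3 + 3·IQR = 69.40 + 62.40 = 131.80.
132.4 > 131.80 → outlier.
160.3 > 131.80 → outlier.
All remaining values lie within [-13.80, 131.80].

132.4, 160.3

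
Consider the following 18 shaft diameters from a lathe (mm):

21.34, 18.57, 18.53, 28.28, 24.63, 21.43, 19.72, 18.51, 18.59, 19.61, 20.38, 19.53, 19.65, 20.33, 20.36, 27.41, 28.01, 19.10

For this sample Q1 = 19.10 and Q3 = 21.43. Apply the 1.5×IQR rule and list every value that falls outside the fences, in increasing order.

IQR = Q3 − Q1 = 21.43 − 19.10 = 2.33.
Lower fence = Q1 − 1.5·IQR = 19.10 − 3.495 = 15.605.
Upper fence = Q3 + 1.5·IQR = 21.43 + 3.495 = 24.925.
27.41 > 24.925 → outlier.
28.01 > 24.925 → outlier.
28.28 > 24.925 → outlier.
All remaining values lie within [15.605, 24.925].

27.41, 28.01, 28.28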